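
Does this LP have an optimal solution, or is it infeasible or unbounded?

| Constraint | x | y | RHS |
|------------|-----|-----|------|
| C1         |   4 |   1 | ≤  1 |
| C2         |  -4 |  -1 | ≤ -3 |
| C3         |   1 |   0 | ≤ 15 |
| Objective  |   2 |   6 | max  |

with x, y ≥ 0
C1 requires 4x + y ≤ 1, while C2 (-4x - y ≤ -3) is equivalent to 4x + y ≥ 3. Together they would need 3 ≤ 4x + y ≤ 1, which is impossible since 3 > 1. No point satisfies all constraints.

The feasible region is empty; the LP is infeasible.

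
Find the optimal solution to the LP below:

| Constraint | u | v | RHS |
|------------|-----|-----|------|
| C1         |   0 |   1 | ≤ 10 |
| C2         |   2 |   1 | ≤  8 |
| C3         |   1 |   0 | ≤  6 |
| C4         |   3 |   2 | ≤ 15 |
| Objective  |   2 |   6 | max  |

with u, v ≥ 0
u = 0, v = 7.5, z = 45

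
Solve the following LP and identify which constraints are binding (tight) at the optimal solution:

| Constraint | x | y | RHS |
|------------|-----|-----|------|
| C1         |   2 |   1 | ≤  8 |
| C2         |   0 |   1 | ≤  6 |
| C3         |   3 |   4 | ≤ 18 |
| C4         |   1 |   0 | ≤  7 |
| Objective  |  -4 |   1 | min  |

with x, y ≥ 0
Optimal: x = 4, y = 0
Binding: C1, y ≥ 0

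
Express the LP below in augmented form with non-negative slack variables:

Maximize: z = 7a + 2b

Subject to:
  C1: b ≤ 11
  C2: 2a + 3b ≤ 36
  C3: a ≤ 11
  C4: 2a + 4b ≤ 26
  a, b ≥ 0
max z = 7a + 2b

s.t.
  b + s1 = 11
  2a + 3b + s2 = 36
  a + s3 = 11
  2a + 4b + s4 = 26
  a, b, s1, s2, s3, s4 ≥ 0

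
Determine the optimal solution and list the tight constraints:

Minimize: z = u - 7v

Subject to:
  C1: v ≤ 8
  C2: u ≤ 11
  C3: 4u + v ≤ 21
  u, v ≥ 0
Optimal: u = 0, v = 8
Slack at optimum:
  C1: slack = 0 (binding)
  C2: slack = 11
  C3: slack = 13
  u ≥ 0: u = 0 (binding)
  v ≥ 0: v = 8
Binding constraints: C1, u ≥ 0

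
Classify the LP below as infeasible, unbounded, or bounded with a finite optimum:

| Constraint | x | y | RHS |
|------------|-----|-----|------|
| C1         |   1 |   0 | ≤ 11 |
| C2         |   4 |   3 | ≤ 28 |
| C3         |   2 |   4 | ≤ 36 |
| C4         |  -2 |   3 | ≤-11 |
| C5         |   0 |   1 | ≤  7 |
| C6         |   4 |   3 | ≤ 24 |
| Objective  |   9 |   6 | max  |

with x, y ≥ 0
The point (6, 0) satisfies every constraint, so the LP is feasible; the constraints give x ≤ 11 and y ≤ 7, which with x, y ≥ 0 keep the feasible region inside a bounded box. A feasible, bounded LP attains a finite optimum at a vertex.

Evaluating z = 9x + 6y at each vertex:
  (5.5, 0): z = 49.5
  (6, 0): z = 54
  (5.833, 0.2222): z = 53.83

Feasible with finite optimum z* = 54 at (6, 0).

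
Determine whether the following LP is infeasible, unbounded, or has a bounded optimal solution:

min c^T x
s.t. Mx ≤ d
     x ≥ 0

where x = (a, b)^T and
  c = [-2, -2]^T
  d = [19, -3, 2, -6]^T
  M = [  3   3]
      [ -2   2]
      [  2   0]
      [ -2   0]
One constraint requires 2a ≤ 2, while the constraint -2a ≤ -6 is equivalent to 2a ≥ 6. Together they would need 6 ≤ 2a ≤ 2, which is impossible since 6 > 2. No point satisfies all constraints.

Infeasible: no point satisfies all constraints simultaneously.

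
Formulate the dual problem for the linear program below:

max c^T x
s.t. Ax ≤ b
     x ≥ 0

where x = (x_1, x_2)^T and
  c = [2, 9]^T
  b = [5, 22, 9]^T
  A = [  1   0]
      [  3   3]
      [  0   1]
Minimize: z = 5y1 + 22y2 + 9y3

Subject to:
  C1: -y1 - 3y2 ≤ -2
  C2: -3y2 - y3 ≤ -9
  y1, y2, y3 ≥ 0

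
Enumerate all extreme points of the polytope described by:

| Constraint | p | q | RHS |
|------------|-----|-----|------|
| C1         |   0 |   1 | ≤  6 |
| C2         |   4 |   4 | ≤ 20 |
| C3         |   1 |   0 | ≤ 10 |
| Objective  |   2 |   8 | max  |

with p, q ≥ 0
Each vertex is the intersection of two constraint boundaries that also satisfies all remaining constraints:
  p = 0 and q = 0 → (0, 0)
  4p + 4q = 20 and q = 0 → (5, 0)
  4p + 4q = 20 and p = 0 → (0, 5)

Vertices: (0, 0), (5, 0), (0, 5)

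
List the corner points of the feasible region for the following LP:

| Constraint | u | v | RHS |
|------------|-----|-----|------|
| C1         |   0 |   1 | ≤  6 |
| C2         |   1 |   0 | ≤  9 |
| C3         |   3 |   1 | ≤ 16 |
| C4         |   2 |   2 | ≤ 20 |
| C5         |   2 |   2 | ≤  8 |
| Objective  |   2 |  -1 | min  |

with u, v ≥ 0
Each vertex is the intersection of two constraint boundaries that also satisfies all remaining constraints:
  u = 0 and v = 0 → (0, 0)
  2u + 2v = 8 and v = 0 → (4, 0)
  2u + 2v = 8 and u = 0 → (0, 4)

Vertices: (0, 0), (4, 0), (0, 4)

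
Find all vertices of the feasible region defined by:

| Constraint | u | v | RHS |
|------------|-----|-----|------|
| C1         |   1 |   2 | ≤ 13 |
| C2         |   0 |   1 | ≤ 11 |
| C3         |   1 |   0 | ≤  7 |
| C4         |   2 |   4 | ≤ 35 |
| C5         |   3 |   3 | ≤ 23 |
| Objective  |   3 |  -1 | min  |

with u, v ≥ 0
Each vertex is the intersection of two constraint boundaries that also satisfies all remaining constraints:
  u = 0 and v = 0 → (0, 0)
  u = 7 and v = 0 → (7, 0)
  u = 7 and 3u + 3v = 23 → (7, 0.6667)
  u + 2v = 13 and 3u + 3v = 23 → (2.333, 5.333)
  u + 2v = 13 and u = 0 → (0, 6.5)

Vertices: (0, 0), (7, 0), (7, 0.6667), (2.333, 5.333), (0, 6.5)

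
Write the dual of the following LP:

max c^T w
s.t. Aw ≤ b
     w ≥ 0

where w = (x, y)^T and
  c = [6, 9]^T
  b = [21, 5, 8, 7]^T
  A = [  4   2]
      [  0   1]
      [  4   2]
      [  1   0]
Minimize: z = 21y1 + 5y2 + 8y3 + 7y4

Subject to:
  C1: -4y1 - 4y3 - y4 ≤ -6
  C2: -2y1 - y2 - 2y3 ≤ -9
  y1, y2, y3, y4 ≥ 0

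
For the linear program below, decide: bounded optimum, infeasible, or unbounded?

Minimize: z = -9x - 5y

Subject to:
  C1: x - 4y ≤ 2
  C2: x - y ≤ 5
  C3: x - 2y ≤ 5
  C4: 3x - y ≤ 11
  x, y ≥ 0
Feasible point: (0, 0) satisfies every constraint, so the LP is feasible.
Direction d = (0, 1): for each constraint row a, a·d ≤ 0 —
  (1)(0) + (-4)(1) = -4 ≤ 0
  (1)(0) + (-1)(1) = -1 ≤ 0
  (1)(0) + (-2)(1) = -2 ≤ 0
  (3)(0) + (-1)(1) = -1 ≤ 0
and d ≥ 0, so (0, 0) + t·d stays feasible for every t ≥ 0. Along this ray z = -9x - 5y changes by -5 per unit t, so z → −∞.

Unbounded — the objective can decrease without bound over the feasible region.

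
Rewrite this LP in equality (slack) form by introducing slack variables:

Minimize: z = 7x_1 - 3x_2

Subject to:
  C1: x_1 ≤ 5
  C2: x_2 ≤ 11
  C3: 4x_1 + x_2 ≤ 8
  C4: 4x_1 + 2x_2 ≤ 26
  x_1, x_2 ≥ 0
min z = 7x_1 - 3x_2

s.t.
  x_1 + s1 = 5
  x_2 + s2 = 11
  4x_1 + x_2 + s3 = 8
  4x_1 + 2x_2 + s4 = 26
  x_1, x_2, s1, s2, s3, s4 ≥ 0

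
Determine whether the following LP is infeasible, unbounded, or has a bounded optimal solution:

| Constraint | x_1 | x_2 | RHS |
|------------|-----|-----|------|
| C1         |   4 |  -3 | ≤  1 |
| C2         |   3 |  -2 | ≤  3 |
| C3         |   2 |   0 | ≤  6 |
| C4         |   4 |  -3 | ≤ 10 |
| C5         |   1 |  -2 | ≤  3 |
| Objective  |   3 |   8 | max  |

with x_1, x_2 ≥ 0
Feasible point: (0, 0) satisfies every constraint, so the LP is feasible.
Direction d = (0, 1): for each constraint row a, a·d ≤ 0 —
  (4)(0) + (-3)(1) = -3 ≤ 0
  (3)(0) + (-2)(1) = -2 ≤ 0
  (2)(0) + (0)(1) = 0 ≤ 0
  (4)(0) + (-3)(1) = -3 ≤ 0
  (1)(0) + (-2)(1) = -2 ≤ 0
and d ≥ 0, so (0, 0) + t·d stays feasible for every t ≥ 0. Along this ray z = 3x_1 + 8x_2 changes by 8 per unit t, so z → +∞.

Unbounded — the objective can increase without bound over the feasible region.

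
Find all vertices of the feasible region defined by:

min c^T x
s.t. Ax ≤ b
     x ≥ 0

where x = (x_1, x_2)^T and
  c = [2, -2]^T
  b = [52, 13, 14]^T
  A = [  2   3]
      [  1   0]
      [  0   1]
Each vertex is the intersection of two constraint boundaries that also satisfies all remaining constraints:
  x_1 = 0 and x_2 = 0 → (0, 0)
  x_1 = 13 and x_2 = 0 → (13, 0)
  2x_1 + 3x_2 = 52 and x_1 = 13 → (13, 8.667)
  2x_1 + 3x_2 = 52 and x_2 = 14 → (5, 14)
  x_2 = 14 and x_1 = 0 → (0, 14)

Vertices: (0, 0), (13, 0), (13, 8.667), (5, 14), (0, 14)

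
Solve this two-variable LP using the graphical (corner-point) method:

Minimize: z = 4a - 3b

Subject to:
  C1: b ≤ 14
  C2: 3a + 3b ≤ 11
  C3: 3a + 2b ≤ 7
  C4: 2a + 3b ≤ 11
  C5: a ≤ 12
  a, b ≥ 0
a = 0, b = 3.5, z = -10.5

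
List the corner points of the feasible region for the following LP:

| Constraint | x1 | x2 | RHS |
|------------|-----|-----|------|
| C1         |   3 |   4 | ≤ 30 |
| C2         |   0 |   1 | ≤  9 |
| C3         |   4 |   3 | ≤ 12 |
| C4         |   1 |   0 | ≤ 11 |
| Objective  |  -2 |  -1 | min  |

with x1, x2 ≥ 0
Each vertex is the intersection of two constraint boundaries that also satisfies all remaining constraints:
  x1 = 0 and x2 = 0 → (0, 0)
  4x1 + 3x2 = 12 and x2 = 0 → (3, 0)
  4x1 + 3x2 = 12 and x1 = 0 → (0, 4)

Vertices: (0, 0), (3, 0), (0, 4)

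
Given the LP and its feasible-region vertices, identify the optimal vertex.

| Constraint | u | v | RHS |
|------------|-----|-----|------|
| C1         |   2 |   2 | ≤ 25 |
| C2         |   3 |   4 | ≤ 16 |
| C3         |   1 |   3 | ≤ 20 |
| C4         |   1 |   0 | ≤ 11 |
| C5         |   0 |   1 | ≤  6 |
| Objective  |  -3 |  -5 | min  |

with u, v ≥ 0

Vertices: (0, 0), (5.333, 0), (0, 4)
Evaluating z = -3u - 5v at each vertex:
  (0, 0): z = 0
  (5.333, 0): z = -16
  (0, 4): z = -20

The smallest value is z = -20, attained at (0, 4).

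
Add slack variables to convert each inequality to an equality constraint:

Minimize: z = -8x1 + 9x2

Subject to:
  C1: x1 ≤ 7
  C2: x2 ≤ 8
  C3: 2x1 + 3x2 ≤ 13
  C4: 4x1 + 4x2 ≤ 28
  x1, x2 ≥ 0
min z = -8x1 + 9x2

s.t.
  x1 + s1 = 7
  x2 + s2 = 8
  2x1 + 3x2 + s3 = 13
  4x1 + 4x2 + s4 = 28
  x1, x2, s1, s2, s3, s4 ≥ 0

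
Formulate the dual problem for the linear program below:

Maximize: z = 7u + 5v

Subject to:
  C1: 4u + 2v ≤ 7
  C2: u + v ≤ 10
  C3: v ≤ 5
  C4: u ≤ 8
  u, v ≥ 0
Minimize: z = 7y1 + 10y2 + 5y3 + 8y4

Subject to:
  C1: -4y1 - y2 - y4 ≤ -7
  C2: -2y1 - y2 - y3 ≤ -5
  y1, y2, y3, y4 ≥ 0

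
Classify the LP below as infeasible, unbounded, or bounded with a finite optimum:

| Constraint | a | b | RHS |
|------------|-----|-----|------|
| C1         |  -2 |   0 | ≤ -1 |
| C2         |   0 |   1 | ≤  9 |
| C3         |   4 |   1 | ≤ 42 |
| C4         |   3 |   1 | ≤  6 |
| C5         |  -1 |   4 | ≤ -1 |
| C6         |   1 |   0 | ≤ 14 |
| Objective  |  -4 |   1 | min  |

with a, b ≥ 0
The point (2, 0) satisfies every constraint, so the LP is feasible; the constraints give a ≤ 14 and b ≤ 9, which with a, b ≥ 0 keep the feasible region inside a bounded box. A feasible, bounded LP attains a finite optimum at a vertex.

The LP has an optimal solution: (2, 0) with z = -8.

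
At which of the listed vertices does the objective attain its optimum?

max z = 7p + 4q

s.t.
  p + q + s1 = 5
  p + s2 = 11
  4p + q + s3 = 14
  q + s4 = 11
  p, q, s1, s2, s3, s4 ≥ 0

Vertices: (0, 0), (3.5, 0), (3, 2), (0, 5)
(3, 2) with z = 29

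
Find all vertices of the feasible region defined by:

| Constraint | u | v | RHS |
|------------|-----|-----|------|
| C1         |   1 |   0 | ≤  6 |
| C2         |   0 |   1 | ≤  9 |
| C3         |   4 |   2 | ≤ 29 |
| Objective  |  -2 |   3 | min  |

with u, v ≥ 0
Each vertex is the intersection of two constraint boundaries that also satisfies all remaining constraints:
  u = 0 and v = 0 → (0, 0)
  u = 6 and v = 0 → (6, 0)
  u = 6 and 4u + 2v = 29 → (6, 2.5)
  v = 9 and 4u + 2v = 29 → (2.75, 9)
  v = 9 and u = 0 → (0, 9)

Vertices: (0, 0), (6, 0), (6, 2.5), (2.75, 9), (0, 9)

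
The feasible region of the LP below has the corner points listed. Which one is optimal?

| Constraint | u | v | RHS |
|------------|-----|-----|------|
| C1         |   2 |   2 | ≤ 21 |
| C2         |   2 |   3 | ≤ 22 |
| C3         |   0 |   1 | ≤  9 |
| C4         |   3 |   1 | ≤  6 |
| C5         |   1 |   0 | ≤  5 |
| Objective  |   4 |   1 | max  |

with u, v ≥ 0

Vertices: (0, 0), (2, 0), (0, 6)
Evaluating z = 4u + v at each vertex:
  (0, 0): z = 0
  (2, 0): z = 8
  (0, 6): z = 6

The largest value is z = 8, attained at (2, 0).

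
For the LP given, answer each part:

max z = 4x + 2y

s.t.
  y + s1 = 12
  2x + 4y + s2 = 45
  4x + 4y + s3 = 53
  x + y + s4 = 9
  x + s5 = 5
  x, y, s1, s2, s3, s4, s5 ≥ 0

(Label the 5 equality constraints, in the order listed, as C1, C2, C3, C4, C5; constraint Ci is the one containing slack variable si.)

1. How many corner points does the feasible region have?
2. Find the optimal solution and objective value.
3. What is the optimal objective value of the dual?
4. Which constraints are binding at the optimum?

1. 4
2. x = 5, y = 4, z = 28
3. 28 (by strong duality, equal to the primal optimum)
4. C4, C5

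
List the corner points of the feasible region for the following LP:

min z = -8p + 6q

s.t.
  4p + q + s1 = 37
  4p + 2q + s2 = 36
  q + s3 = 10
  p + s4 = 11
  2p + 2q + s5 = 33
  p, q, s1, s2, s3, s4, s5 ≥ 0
Each vertex is the intersection of two constraint boundaries that also satisfies all remaining constraints:
  p = 0 and q = 0 → (0, 0)
  4p + 2q = 36 and q = 0 → (9, 0)
  4p + 2q = 36 and q = 10 → (4, 10)
  q = 10 and p = 0 → (0, 10)

Vertices: (0, 0), (9, 0), (4, 10), (0, 10)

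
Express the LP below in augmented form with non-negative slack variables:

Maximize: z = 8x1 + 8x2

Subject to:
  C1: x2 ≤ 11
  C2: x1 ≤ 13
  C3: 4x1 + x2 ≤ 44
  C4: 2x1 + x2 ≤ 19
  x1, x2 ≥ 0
max z = 8x1 + 8x2

s.t.
  x2 + s1 = 11
  x1 + s2 = 13
  4x1 + x2 + s3 = 44
  2x1 + x2 + s4 = 19
  x1, x2, s1, s2, s3, s4 ≥ 0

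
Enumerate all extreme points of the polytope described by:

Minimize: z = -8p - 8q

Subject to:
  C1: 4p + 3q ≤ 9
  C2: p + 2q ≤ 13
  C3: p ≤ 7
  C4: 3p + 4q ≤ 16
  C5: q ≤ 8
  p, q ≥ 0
Each vertex is the intersection of two constraint boundaries that also satisfies all remaining constraints:
  p = 0 and q = 0 → (0, 0)
  4p + 3q = 9 and q = 0 → (2.25, 0)
  4p + 3q = 9 and p = 0 → (0, 3)

Vertices: (0, 0), (2.25, 0), (0, 3)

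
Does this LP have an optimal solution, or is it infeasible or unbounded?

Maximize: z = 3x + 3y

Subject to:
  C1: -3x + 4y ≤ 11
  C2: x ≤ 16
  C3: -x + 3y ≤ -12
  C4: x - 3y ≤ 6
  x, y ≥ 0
C4 requires x - 3y ≤ 6, while C3 (-x + 3y ≤ -12) is equivalent to x - 3y ≥ 12. Together they would need 12 ≤ x - 3y ≤ 6, which is impossible since 12 > 6. No point satisfies all constraints.

Infeasible — the constraint set is empty.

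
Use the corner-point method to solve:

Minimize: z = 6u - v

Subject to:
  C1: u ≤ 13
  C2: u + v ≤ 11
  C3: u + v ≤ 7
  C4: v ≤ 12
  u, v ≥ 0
Each vertex is the intersection of two constraint boundaries that also satisfies all remaining constraints:
  u = 0 and v = 0 → (0, 0)
  u + v = 7 and v = 0 → (7, 0)
  u + v = 7 and u = 0 → (0, 7)

Evaluating z = 6u - v at each vertex:
  (0, 0): z = 0
  (7, 0): z = 42
  (0, 7): z = -7

The minimum is at (0, 7) with z = -7.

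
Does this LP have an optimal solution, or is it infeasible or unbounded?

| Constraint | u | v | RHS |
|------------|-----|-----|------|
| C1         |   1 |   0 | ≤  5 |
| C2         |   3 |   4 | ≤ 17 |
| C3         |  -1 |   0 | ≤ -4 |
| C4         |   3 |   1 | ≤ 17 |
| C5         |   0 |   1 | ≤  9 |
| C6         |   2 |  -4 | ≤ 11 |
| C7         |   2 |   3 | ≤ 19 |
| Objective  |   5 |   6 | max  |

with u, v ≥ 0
The point (5, 0.5) satisfies every constraint, so the LP is feasible; the constraints give u ≤ 5 and v ≤ 9, which with u, v ≥ 0 keep the feasible region inside a bounded box. A feasible, bounded LP attains a finite optimum at a vertex.

Evaluating z = 5u + 6v at each vertex:
  (4, 0): z = 20
  (5, 0): z = 25
  (5, 0.5): z = 28
  (4, 1.25): z = 27.5

Bounded optimum: z* = 28 at (5, 0.5).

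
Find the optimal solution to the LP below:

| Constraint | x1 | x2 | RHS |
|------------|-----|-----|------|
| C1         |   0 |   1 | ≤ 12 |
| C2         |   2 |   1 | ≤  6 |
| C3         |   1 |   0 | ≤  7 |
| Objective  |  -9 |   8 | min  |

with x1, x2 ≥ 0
Each vertex is the intersection of two constraint boundaries that also satisfies all remaining constraints:
  x1 = 0 and x2 = 0 → (0, 0)
  2x1 + x2 = 6 and x2 = 0 → (3, 0)
  2x1 + x2 = 6 and x1 = 0 → (0, 6)

Evaluating z = -9x1 + 8x2 at each vertex:
  (0, 0): z = 0
  (3, 0): z = -27
  (0, 6): z = 48

The minimum is at (3, 0) with z = -27.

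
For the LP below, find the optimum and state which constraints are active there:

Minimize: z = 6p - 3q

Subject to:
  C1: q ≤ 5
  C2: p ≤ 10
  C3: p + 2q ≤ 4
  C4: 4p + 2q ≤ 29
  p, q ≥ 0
Optimal: p = 0, q = 2
Binding: C3, p ≥ 0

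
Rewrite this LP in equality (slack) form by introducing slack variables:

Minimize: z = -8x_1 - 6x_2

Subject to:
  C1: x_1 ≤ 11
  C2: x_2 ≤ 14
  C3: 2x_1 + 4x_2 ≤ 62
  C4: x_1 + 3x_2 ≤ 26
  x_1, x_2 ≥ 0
min z = -8x_1 - 6x_2

s.t.
  x_1 + s1 = 11
  x_2 + s2 = 14
  2x_1 + 4x_2 + s3 = 62
  x_1 + 3x_2 + s4 = 26
  x_1, x_2, s1, s2, s3, s4 ≥ 0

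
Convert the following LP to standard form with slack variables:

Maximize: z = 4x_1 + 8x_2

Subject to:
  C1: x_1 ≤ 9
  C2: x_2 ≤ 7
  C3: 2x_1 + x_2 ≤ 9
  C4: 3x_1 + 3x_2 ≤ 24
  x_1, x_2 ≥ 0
max z = 4x_1 + 8x_2

s.t.
  x_1 + s1 = 9
  x_2 + s2 = 7
  2x_1 + x_2 + s3 = 9
  3x_1 + 3x_2 + s4 = 24
  x_1, x_2, s1, s2, s3, s4 ≥ 0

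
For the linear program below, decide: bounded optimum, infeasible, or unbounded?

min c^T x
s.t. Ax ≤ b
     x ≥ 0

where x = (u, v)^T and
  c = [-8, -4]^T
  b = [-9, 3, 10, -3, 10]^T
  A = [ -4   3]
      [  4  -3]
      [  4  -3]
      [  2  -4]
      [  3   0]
One constraint requires 4u - 3v ≤ 3, while the constraint -4u + 3v ≤ -9 is equivalent to 4u - 3v ≥ 9. Together they would need 9 ≤ 4u - 3v ≤ 3, which is impossible since 9 > 3. No point satisfies all constraints.

The feasible region is empty; the LP is infeasible.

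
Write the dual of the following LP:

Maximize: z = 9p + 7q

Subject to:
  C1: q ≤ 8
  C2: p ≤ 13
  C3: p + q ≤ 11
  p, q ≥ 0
Minimize: z = 8y1 + 13y2 + 11y3

Subject to:
  C1: -y2 - y3 ≤ -9
  C2: -y1 - y3 ≤ -7
  y1, y2, y3 ≥ 0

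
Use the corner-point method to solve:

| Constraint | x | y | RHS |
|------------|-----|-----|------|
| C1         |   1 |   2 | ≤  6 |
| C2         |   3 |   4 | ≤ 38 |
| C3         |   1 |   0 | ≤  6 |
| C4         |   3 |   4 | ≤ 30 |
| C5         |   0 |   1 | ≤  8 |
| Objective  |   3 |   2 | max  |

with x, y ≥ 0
Each vertex is the intersection of two constraint boundaries that also satisfies all remaining constraints:
  x = 0 and y = 0 → (0, 0)
  x + 2y = 6 and x = 6 → (6, 0)
  x + 2y = 6 and x = 0 → (0, 3)

Evaluating z = 3x + 2y at each vertex:
  (0, 0): z = 0
  (6, 0): z = 18
  (0, 3): z = 6

The maximum is at (6, 0) with z = 18.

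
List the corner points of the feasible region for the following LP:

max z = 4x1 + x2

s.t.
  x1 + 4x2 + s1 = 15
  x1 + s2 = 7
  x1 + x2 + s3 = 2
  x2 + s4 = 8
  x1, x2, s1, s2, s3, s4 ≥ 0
Each vertex is the intersection of two constraint boundaries that also satisfies all remaining constraints:
  x1 = 0 and x2 = 0 → (0, 0)
  x1 + x2 = 2 and x2 = 0 → (2, 0)
  x1 + x2 = 2 and x1 = 0 → (0, 2)

Vertices: (0, 0), (2, 0), (0, 2)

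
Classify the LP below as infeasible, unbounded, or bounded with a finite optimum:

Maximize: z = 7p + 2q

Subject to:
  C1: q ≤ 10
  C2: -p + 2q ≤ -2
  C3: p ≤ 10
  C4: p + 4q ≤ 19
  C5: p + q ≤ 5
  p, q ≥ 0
The point (5, 0) satisfies every constraint, so the LP is feasible; the constraints give p ≤ 10 and q ≤ 10, which with p, q ≥ 0 keep the feasible region inside a bounded box. A feasible, bounded LP attains a finite optimum at a vertex.

Feasible with finite optimum z* = 35 at (5, 0).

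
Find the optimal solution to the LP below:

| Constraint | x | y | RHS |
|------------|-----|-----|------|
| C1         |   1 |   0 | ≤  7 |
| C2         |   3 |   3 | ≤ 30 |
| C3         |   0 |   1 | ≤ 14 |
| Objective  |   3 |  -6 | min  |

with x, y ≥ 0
Each vertex is the intersection of two constraint boundaries that also satisfies all remaining constraints:
  x = 0 and y = 0 → (0, 0)
  x = 7 and y = 0 → (7, 0)
  x = 7 and 3x + 3y = 30 → (7, 3)
  3x + 3y = 30 and x = 0 → (0, 10)

Evaluating z = 3x - 6y at each vertex:
  (0, 0): z = 0
  (7, 0): z = 21
  (7, 3): z = 3
  (0, 10): z = -60

The minimum is at (0, 10) with z = -60.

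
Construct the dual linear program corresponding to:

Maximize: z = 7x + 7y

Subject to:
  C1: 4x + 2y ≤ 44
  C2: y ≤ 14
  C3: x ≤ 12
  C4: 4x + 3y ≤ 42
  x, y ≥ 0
Minimize: z = 44y1 + 14y2 + 12y3 + 42y4

Subject to:
  C1: -4y1 - y3 - 4y4 ≤ -7
  C2: -2y1 - y2 - 3y4 ≤ -7
  y1, y2, y3, y4 ≥ 0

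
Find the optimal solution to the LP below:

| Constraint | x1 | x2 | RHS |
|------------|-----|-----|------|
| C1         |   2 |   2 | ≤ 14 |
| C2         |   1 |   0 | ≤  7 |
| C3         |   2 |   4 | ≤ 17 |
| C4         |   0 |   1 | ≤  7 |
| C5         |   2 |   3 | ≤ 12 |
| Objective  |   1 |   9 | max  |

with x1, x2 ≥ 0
Each vertex is the intersection of two constraint boundaries that also satisfies all remaining constraints:
  x1 = 0 and x2 = 0 → (0, 0)
  2x1 + 3x2 = 12 and x2 = 0 → (6, 0)
  2x1 + 3x2 = 12 and x1 = 0 → (0, 4)

Evaluating z = x1 + 9x2 at each vertex:
  (0, 0): z = 0
  (6, 0): z = 6
  (0, 4): z = 36

The maximum is at (0, 4) with z = 36.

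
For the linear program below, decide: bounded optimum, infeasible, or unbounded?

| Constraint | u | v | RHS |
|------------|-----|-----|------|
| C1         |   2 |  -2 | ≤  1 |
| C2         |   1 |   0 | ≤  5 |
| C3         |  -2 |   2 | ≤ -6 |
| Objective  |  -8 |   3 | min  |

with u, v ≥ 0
C1 requires 2u - 2v ≤ 1, while C3 (-2u + 2v ≤ -6) is equivalent to 2u - 2v ≥ 6. Together they would need 6 ≤ 2u - 2v ≤ 1, which is impossible since 6 > 1. No point satisfies all constraints.

The feasible region is empty; the LP is infeasible.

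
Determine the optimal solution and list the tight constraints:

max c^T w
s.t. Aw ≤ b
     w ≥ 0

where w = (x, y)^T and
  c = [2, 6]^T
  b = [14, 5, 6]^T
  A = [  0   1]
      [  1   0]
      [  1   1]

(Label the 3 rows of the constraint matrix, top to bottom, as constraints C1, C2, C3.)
Optimal: x = 0, y = 6
Binding: C3, x ≥ 0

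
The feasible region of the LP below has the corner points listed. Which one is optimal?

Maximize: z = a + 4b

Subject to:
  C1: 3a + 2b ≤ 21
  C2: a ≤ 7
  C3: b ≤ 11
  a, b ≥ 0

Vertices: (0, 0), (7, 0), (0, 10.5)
(0, 10.5) with z = 42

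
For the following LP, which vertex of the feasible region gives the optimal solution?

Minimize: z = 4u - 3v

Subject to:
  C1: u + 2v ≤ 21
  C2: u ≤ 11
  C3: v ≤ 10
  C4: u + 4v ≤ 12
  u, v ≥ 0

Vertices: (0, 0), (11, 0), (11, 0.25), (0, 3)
(0, 3) with z = -9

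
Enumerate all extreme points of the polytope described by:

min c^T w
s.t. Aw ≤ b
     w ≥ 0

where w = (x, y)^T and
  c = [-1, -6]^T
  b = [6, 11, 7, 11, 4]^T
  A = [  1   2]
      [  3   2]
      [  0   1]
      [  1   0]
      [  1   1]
Each vertex is the intersection of two constraint boundaries that also satisfies all remaining constraints:
  x = 0 and y = 0 → (0, 0)
  3x + 2y = 11 and y = 0 → (3.667, 0)
  3x + 2y = 11 and x + y = 4 → (3, 1)
  x + 2y = 6 and x + y = 4 → (2, 2)
  x + 2y = 6 and x = 0 → (0, 3)

Vertices: (0, 0), (3.667, 0), (3, 1), (2, 2), (0, 3)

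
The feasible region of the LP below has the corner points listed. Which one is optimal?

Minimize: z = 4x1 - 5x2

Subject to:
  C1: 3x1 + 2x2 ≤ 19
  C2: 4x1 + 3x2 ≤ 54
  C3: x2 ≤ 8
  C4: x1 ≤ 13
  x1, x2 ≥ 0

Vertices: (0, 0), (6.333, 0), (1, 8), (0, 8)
(0, 8) with z = -40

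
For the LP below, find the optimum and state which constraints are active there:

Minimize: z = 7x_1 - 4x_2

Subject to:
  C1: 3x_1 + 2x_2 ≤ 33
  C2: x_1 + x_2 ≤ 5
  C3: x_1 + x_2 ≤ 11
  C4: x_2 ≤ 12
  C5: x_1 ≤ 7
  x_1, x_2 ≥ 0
Optimal: x_1 = 0, x_2 = 5
Binding: C2, x_1 ≥ 0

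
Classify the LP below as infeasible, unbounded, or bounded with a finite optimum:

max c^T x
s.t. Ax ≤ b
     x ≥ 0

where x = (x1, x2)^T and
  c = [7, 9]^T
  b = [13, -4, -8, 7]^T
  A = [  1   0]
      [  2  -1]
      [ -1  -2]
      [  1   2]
One constraint requires x1 + 2x2 ≤ 7, while the constraint -x1 - 2x2 ≤ -8 is equivalent to x1 + 2x2 ≥ 8. Together they would need 8 ≤ x1 + 2x2 ≤ 7, which is impossible since 8 > 7. No point satisfies all constraints.

Infeasible: no point satisfies all constraints simultaneously.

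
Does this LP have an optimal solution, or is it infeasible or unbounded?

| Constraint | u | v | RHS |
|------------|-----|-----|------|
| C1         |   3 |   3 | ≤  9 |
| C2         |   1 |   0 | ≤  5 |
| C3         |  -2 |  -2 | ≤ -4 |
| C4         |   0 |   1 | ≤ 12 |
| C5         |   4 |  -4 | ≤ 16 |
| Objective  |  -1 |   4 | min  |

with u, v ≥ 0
The point (3, 0) satisfies every constraint, so the LP is feasible; the constraints give u ≤ 5 and v ≤ 12, which with u, v ≥ 0 keep the feasible region inside a bounded box. A feasible, bounded LP attains a finite optimum at a vertex.

Evaluating z = -u + 4v at each vertex:
  (2, 0): z = -2
  (3, 0): z = -3
  (0, 3): z = 12
  (0, 2): z = 8

Feasible with finite optimum z* = -3 at (3, 0).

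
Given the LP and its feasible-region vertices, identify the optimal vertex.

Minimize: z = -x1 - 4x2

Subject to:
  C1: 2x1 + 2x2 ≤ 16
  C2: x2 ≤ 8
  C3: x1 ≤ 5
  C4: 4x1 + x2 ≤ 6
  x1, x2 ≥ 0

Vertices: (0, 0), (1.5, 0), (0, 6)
(0, 6) with z = -24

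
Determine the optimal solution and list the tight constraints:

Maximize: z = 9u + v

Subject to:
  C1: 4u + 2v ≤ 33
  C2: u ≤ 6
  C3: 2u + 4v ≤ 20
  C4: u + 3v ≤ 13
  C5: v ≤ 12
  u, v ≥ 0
Optimal: u = 6, v = 2
Slack at optimum:
  C1: slack = 5
  C2: slack = 0 (binding)
  C3: slack = 0 (binding)
  C4: slack = 1
  C5: slack = 10
  u ≥ 0: u = 6
  v ≥ 0: v = 2
Binding constraints: C2, C3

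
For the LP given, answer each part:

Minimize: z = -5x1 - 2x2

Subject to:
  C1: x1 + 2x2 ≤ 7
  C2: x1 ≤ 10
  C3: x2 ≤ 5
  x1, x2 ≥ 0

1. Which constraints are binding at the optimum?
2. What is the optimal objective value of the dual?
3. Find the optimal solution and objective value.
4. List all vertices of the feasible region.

1. C1, x2 ≥ 0
2. -35 (by strong duality, equal to the primal optimum)
3. x1 = 7, x2 = 0, z = -35
4. (0, 0), (7, 0), (0, 3.5)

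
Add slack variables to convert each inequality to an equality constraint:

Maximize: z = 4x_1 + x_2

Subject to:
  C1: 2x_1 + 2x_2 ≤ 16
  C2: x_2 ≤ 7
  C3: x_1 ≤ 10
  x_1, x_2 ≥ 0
max z = 4x_1 + x_2

s.t.
  2x_1 + 2x_2 + s1 = 16
  x_2 + s2 = 7
  x_1 + s3 = 10
  x_1, x_2, s1, s2, s3 ≥ 0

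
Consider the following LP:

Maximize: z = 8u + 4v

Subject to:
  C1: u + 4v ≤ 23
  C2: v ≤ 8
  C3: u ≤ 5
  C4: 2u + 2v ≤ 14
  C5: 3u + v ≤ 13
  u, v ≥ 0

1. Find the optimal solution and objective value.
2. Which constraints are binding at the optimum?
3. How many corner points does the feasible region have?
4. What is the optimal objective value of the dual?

1. u = 3, v = 4, z = 40
2. C4, C5
3. 5
4. 40 (by strong duality, equal to the primal optimum)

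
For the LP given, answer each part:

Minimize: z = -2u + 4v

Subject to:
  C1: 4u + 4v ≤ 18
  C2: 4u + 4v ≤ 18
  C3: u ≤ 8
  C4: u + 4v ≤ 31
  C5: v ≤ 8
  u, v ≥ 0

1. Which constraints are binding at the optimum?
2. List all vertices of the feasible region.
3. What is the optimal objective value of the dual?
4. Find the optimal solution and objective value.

1. C1, C2, v ≥ 0
2. (0, 0), (4.5, 0), (0, 4.5)
3. -9 (by strong duality, equal to the primal optimum)
4. u = 4.5, v = 0, z = -9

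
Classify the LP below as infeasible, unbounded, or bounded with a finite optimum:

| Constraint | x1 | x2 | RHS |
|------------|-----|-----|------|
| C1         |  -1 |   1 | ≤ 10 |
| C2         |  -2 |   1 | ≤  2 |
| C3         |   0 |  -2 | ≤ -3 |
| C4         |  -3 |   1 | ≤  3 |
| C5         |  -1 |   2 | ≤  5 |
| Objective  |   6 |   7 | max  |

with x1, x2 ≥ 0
Feasible point: (0, 2) satisfies every constraint, so the LP is feasible.
Direction d = (1, 0): for each constraint row a, a·d ≤ 0 —
  (-1)(1) + (1)(0) = -1 ≤ 0
  (-2)(1) + (1)(0) = -2 ≤ 0
  (0)(1) + (-2)(0) = 0 ≤ 0
  (-3)(1) + (1)(0) = -3 ≤ 0
  (-1)(1) + (2)(0) = -1 ≤ 0
and d ≥ 0, so (0, 2) + t·d stays feasible for every t ≥ 0. Along this ray z = 6x1 + 7x2 changes by 6 per unit t, so z → +∞.

Unbounded — the objective can increase without bound over the feasible region.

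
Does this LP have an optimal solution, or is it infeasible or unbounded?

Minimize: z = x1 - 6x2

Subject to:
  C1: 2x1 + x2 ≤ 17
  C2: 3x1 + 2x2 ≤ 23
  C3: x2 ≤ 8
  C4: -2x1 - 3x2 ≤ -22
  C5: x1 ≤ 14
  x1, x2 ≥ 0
The point (0, 8) satisfies every constraint, so the LP is feasible; the constraints give x1 ≤ 14 and x2 ≤ 8, which with x1, x2 ≥ 0 keep the feasible region inside a bounded box. A feasible, bounded LP attains a finite optimum at a vertex.

Evaluating z = x1 - 6x2 at each vertex:
  (5, 4): z = -19
  (2.333, 8): z = -45.67
  (0, 8): z = -48
  (0, 7.333): z = -44

The LP has an optimal solution: (0, 8) with z = -48.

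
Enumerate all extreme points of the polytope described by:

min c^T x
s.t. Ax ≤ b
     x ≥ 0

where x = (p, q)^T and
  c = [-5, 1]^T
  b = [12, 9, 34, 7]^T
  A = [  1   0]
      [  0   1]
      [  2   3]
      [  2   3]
Each vertex is the intersection of two constraint boundaries that also satisfies all remaining constraints:
  p = 0 and q = 0 → (0, 0)
  2p + 3q = 7 and q = 0 → (3.5, 0)
  2p + 3q = 7 and p = 0 → (0, 2.333)

Vertices: (0, 0), (3.5, 0), (0, 2.333)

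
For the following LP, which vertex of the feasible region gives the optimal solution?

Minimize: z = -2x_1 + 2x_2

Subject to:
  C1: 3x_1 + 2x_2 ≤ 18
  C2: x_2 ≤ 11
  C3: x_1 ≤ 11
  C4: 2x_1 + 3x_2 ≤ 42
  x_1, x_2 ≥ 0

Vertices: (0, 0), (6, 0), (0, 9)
Evaluating z = -2x_1 + 2x_2 at each vertex:
  (0, 0): z = 0
  (6, 0): z = -12
  (0, 9): z = 18

The smallest value is z = -12, attained at (6, 0).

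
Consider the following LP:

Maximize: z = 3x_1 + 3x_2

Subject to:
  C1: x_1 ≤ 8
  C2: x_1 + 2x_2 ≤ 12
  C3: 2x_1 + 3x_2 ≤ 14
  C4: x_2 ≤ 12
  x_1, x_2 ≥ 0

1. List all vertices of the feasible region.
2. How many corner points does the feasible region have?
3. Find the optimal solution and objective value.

1. (0, 0), (7, 0), (0, 4.667)
2. 3
3. x_1 = 7, x_2 = 0, z = 21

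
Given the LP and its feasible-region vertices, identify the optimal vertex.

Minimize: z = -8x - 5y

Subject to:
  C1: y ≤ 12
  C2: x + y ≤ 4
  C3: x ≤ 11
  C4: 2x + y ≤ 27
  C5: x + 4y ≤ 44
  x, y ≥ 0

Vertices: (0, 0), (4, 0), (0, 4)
(4, 0) with z = -32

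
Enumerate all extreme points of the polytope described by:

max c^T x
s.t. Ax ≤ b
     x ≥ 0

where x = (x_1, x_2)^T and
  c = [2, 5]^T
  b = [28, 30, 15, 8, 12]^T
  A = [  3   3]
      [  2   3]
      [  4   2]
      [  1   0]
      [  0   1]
Each vertex is the intersection of two constraint boundaries that also satisfies all remaining constraints:
  x_1 = 0 and x_2 = 0 → (0, 0)
  4x_1 + 2x_2 = 15 and x_2 = 0 → (3.75, 0)
  4x_1 + 2x_2 = 15 and x_1 = 0 → (0, 7.5)

Vertices: (0, 0), (3.75, 0), (0, 7.5)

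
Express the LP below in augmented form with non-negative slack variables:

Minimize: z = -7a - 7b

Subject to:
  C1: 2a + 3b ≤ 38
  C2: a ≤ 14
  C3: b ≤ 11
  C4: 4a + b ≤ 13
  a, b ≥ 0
min z = -7a - 7b

s.t.
  2a + 3b + s1 = 38
  a + s2 = 14
  b + s3 = 11
  4a + b + s4 = 13
  a, b, s1, s2, s3, s4 ≥ 0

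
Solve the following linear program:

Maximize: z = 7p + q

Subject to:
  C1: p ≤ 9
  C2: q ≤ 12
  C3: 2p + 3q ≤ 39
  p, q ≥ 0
p = 9, q = 7, z = 70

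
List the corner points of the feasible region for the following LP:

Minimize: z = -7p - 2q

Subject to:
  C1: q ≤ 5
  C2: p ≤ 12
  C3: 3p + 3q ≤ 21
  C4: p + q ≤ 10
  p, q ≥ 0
Each vertex is the intersection of two constraint boundaries that also satisfies all remaining constraints:
  p = 0 and q = 0 → (0, 0)
  3p + 3q = 21 and q = 0 → (7, 0)
  q = 5 and 3p + 3q = 21 → (2, 5)
  q = 5 and p = 0 → (0, 5)

Vertices: (0, 0), (7, 0), (2, 5), (0, 5)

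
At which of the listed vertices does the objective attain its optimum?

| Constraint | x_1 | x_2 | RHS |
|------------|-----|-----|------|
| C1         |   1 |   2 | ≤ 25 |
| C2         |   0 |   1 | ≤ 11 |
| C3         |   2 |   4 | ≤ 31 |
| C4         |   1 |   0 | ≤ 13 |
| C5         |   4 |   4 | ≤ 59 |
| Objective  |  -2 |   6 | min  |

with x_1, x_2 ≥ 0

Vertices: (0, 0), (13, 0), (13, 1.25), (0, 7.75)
(13, 0) with z = -26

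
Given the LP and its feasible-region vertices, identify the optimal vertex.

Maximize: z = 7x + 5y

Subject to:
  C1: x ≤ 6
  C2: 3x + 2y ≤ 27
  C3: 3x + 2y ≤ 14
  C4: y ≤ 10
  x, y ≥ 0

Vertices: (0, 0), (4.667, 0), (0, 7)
(0, 7) with z = 35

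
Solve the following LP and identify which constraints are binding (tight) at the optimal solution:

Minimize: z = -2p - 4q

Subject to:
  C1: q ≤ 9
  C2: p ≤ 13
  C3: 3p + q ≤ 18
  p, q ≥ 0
Optimal: p = 3, q = 9
Binding: C1, C3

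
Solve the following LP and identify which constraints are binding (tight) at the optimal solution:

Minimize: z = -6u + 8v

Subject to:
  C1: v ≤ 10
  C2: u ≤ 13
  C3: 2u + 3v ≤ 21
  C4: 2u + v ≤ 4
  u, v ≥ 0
Optimal: u = 2, v = 0
Slack at optimum:
  C1: slack = 10
  C2: slack = 11
  C3: slack = 17
  C4: slack = 0 (binding)
  u ≥ 0: u = 2
  v ≥ 0: v = 0 (binding)
Binding constraints: C4, v ≥ 0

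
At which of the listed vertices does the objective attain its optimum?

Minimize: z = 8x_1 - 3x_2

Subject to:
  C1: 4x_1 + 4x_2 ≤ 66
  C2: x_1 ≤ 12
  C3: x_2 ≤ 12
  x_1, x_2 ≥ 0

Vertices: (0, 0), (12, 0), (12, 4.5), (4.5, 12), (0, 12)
Evaluating z = 8x_1 - 3x_2 at each vertex:
  (0, 0): z = 0
  (12, 0): z = 96
  (12, 4.5): z = 82.5
  (4.5, 12): z = 0
  (0, 12): z = -36

The smallest value is z = -36, attained at (0, 12).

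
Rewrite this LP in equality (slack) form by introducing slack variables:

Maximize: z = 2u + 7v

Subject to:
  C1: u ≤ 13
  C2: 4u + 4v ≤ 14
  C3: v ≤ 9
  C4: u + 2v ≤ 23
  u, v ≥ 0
max z = 2u + 7v

s.t.
  u + s1 = 13
  4u + 4v + s2 = 14
  v + s3 = 9
  u + 2v + s4 = 23
  u, v, s1, s2, s3, s4 ≥ 0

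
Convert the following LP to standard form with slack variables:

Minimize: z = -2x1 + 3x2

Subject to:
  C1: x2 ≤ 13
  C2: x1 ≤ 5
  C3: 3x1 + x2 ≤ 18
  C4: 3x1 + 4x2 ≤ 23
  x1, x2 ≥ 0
min z = -2x1 + 3x2

s.t.
  x2 + s1 = 13
  x1 + s2 = 5
  3x1 + x2 + s3 = 18
  3x1 + 4x2 + s4 = 23
  x1, x2, s1, s2, s3, s4 ≥ 0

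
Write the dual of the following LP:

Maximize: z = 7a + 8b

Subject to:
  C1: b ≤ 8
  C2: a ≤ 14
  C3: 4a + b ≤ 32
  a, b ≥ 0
Minimize: z = 8y1 + 14y2 + 32y3

Subject to:
  C1: -y2 - 4y3 ≤ -7
  C2: -y1 - y3 ≤ -8
  y1, y2, y3 ≥ 0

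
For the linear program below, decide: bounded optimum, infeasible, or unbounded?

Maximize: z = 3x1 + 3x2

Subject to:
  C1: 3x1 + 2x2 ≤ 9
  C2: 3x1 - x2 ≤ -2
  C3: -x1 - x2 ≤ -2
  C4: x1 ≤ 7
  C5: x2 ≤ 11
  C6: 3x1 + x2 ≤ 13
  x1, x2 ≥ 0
The point (0, 4.5) satisfies every constraint, so the LP is feasible; the constraints give x1 ≤ 7 and x2 ≤ 11, which with x1, x2 ≥ 0 keep the feasible region inside a bounded box. A feasible, bounded LP attains a finite optimum at a vertex.

Evaluating z = 3x1 + 3x2 at each vertex:
  (0, 2): z = 6
  (0.5556, 3.667): z = 12.67
  (0, 4.5): z = 13.5

The LP has an optimal solution: (0, 4.5) with z = 13.5.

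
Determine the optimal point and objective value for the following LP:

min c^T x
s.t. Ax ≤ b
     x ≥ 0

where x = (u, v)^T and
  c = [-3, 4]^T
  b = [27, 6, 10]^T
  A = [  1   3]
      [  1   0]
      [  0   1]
Each vertex is the intersection of two constraint boundaries that also satisfies all remaining constraints:
  u = 0 and v = 0 → (0, 0)
  u = 6 and v = 0 → (6, 0)
  u + 3v = 27 and u = 6 → (6, 7)
  u + 3v = 27 and u = 0 → (0, 9)

Evaluating z = -3u + 4v at each vertex:
  (0, 0): z = 0
  (6, 0): z = -18
  (6, 7): z = 10
  (0, 9): z = 36

The minimum is at (6, 0) with z = -18.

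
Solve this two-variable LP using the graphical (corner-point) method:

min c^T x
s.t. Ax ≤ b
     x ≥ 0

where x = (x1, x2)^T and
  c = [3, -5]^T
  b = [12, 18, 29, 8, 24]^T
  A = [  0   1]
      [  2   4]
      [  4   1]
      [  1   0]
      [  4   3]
Each vertex is the intersection of two constraint boundaries that also satisfies all remaining constraints:
  x1 = 0 and x2 = 0 → (0, 0)
  4x1 + 3x2 = 24 and x2 = 0 → (6, 0)
  2x1 + 4x2 = 18 and 4x1 + 3x2 = 24 → (4.2, 2.4)
  2x1 + 4x2 = 18 and x1 = 0 → (0, 4.5)

Evaluating z = 3x1 - 5x2 at each vertex:
  (0, 0): z = 0
  (6, 0): z = 18
  (4.2, 2.4): z = 0.6
  (0, 4.5): z = -22.5

The minimum is at (0, 4.5) with z = -22.5.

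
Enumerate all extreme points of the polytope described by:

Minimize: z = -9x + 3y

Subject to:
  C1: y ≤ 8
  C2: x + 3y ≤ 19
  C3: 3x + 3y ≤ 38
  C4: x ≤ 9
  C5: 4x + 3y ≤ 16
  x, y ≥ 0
Each vertex is the intersection of two constraint boundaries that also satisfies all remaining constraints:
  x = 0 and y = 0 → (0, 0)
  4x + 3y = 16 and y = 0 → (4, 0)
  4x + 3y = 16 and x = 0 → (0, 5.333)

Vertices: (0, 0), (4, 0), (0, 5.333)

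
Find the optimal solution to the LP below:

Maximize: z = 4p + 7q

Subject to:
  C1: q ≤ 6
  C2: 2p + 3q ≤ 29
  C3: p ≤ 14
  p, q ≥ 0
Each vertex is the intersection of two constraint boundaries that also satisfies all remaining constraints:
  p = 0 and q = 0 → (0, 0)
  p = 14 and q = 0 → (14, 0)
  2p + 3q = 29 and p = 14 → (14, 0.3333)
  q = 6 and 2p + 3q = 29 → (5.5, 6)
  q = 6 and p = 0 → (0, 6)

Evaluating z = 4p + 7q at each vertex:
  (0, 0): z = 0
  (14, 0): z = 56
  (14, 0.3333): z = 58.33
  (5.5, 6): z = 64
  (0, 6): z = 42

The maximum is at (5.5, 6) with z = 64.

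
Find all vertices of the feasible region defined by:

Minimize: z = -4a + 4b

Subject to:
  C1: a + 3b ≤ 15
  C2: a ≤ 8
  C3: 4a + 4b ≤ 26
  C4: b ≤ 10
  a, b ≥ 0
Each vertex is the intersection of two constraint boundaries that also satisfies all remaining constraints:
  a = 0 and b = 0 → (0, 0)
  4a + 4b = 26 and b = 0 → (6.5, 0)
  a + 3b = 15 and 4a + 4b = 26 → (2.25, 4.25)
  a + 3b = 15 and a = 0 → (0, 5)

Vertices: (0, 0), (6.5, 0), (2.25, 4.25), (0, 5)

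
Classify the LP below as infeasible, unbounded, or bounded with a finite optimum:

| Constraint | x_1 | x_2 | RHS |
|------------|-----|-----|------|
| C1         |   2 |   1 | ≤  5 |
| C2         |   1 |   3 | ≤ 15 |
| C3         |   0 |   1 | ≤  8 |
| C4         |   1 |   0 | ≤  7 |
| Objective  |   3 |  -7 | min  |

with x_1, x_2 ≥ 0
The point (0, 5) satisfies every constraint, so the LP is feasible; the constraints give x_1 ≤ 7 and x_2 ≤ 8, which with x_1, x_2 ≥ 0 keep the feasible region inside a bounded box. A feasible, bounded LP attains a finite optimum at a vertex.

The LP has an optimal solution: (0, 5) with z = -35.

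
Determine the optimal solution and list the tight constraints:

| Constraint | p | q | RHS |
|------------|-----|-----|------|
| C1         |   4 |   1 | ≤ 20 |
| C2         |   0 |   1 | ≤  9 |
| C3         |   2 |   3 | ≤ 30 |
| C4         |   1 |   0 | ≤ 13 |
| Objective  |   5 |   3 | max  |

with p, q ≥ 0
Optimal: p = 3, q = 8
Slack at optimum:
  C1: slack = 0 (binding)
  C2: slack = 1
  C3: slack = 0 (binding)
  C4: slack = 10
  p ≥ 0: p = 3
  q ≥ 0: q = 8
Binding constraints: C1, C3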